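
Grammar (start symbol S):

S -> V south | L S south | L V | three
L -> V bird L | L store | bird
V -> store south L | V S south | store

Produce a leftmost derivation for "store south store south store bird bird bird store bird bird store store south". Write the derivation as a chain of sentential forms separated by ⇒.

S ⇒ V south   [S -> V south]
V south ⇒ store south L south   [V -> store south L]
store south L south ⇒ store south V bird L south   [L -> V bird L]
store south V bird L south ⇒ store south store south L bird L south   [V -> store south L]
store south store south L bird L south ⇒ store south store south V bird L bird L south   [L -> V bird L]
store south store south V bird L bird L south ⇒ store south store south store bird L bird L south   [V -> store]
store south store south store bird L bird L south ⇒ store south store south store bird bird bird L south   [L -> bird]
store south store south store bird bird bird L south ⇒ store south store south store bird bird bird L store south   [L -> L store]
store south store south store bird bird bird L store south ⇒ store south store south store bird bird bird L store store south   [L -> L store]
store south store south store bird bird bird L store store south ⇒ store south store south store bird bird bird V bird L store store south   [L -> V bird L]
store south store south store bird bird bird V bird L store store south ⇒ store south store south store bird bird bird store bird L store store south   [V -> store]
store south store south store bird bird bird store bird L store store south ⇒ store south store south store bird bird bird store bird bird store store south   [L -> bird]

S ⇒ V south ⇒ store south L south ⇒ store south V bird L south ⇒ store south store south L bird L south ⇒ store south store south V bird L bird L south ⇒ store south store south store bird L bird L south ⇒ store south store south store bird bird bird L south ⇒ store south store south store bird bird bird L store south ⇒ store south store south store bird bird bird L store store south ⇒ store south store south store bird bird bird V bird L store store south ⇒ store south store south store bird bird bird store bird L store store south ⇒ store south store south store bird bird bird store bird bird store store south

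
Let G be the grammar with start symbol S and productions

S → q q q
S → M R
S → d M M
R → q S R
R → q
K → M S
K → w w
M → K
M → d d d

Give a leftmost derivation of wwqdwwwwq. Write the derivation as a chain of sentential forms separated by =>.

S => MR   [S → M R]
MR => KR   [M → K]
KR => wwR   [K → w w]
wwR => wwqSR   [R → q S R]
wwqSR => wwqdMMR   [S → d M M]
wwqdMMR => wwqdKMR   [M → K]
wwqdKMR => wwqdwwMR   [K → w w]
wwqdwwMR => wwqdwwKR   [M → K]
wwqdwwKR => wwqdwwwwR   [K → w w]
wwqdwwwwR => wwqdwwwwq   [R → q]

S=>MR=>KR=>wwR=>wwqSR=>wwqdMMR=>wwqdKMR=>wwqdwwMR=>wwqdwwKR=>wwqdwwwwR=>wwqdwwwwq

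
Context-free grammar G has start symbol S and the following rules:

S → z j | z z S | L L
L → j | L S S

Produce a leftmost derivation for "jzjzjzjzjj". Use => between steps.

S=>LL=>LSSL=>LSSSSL=>jSSSSL=>jzjSSSL=>jzjzjSSL=>jzjzjzjSL=>jzjzjzjzjL=>jzjzjzjzjj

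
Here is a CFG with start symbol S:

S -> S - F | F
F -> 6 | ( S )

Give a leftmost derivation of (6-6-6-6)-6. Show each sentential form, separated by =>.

S => S-F   [S -> S - F]
S-F => F-F   [S -> F]
F-F => (S)-F   [F -> ( S )]
(S)-F => (S-F)-F   [S -> S - F]
(S-F)-F => (S-F-F)-F   [S -> S - F]
(S-F-F)-F => (S-F-F-F)-F   [S -> S - F]
(S-F-F-F)-F => (F-F-F-F)-F   [S -> F]
(F-F-F-F)-F => (6-F-F-F)-F   [F -> 6]
(6-F-F-F)-F => (6-6-F-F)-F   [F -> 6]
(6-6-F-F)-F => (6-6-6-F)-F   [F -> 6]
(6-6-6-F)-F => (6-6-6-6)-F   [F -> 6]
(6-6-6-6)-F => (6-6-6-6)-6   [F -> 6]

S => S-F => F-F => (S)-F => (S-F)-F => (S-F-F)-F => (S-F-F-F)-F => (F-F-F-F)-F => (6-F-F-F)-F => (6-6-F-F)-F => (6-6-6-F)-F => (6-6-6-6)-F => (6-6-6-6)-6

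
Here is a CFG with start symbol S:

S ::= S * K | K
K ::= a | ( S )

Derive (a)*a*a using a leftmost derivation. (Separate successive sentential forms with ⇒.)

S ⇒ S*K ⇒ S*K*K ⇒ K*K*K ⇒ (S)*K*K ⇒ (K)*K*K ⇒ (a)*K*K ⇒ (a)*a*K ⇒ (a)*a*a

S ⇒ S*K   [S ::= S * K]
S*K ⇒ S*K*K   [S ::= S * K]
S*K*K ⇒ K*K*K   [S ::= K]
K*K*K ⇒ (S)*K*K   [K ::= ( S )]
(S)*K*K ⇒ (K)*K*K   [S ::= K]
(K)*K*K ⇒ (a)*K*K   [K ::= a]
(a)*K*K ⇒ (a)*a*K   [K ::= a]
(a)*a*K ⇒ (a)*a*a   [K ::= a]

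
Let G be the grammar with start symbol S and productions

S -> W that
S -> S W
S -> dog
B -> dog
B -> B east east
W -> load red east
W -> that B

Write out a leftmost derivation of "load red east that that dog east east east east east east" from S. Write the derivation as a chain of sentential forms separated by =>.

S => S W => W that W => load red east that W => load red east that that B => load red east that that B east east => load red east that that B east east east east => load red east that that B east east east east east east => load red east that that dog east east east east east east

S => S W   [S -> S W]
S W => W that W   [S -> W that]
W that W => load red east that W   [W -> load red east]
load red east that W => load red east that that B   [W -> that B]
load red east that that B => load red east that that B east east   [B -> B east east]
load red east that that B east east => load red east that that B east east east east   [B -> B east east]
load red east that that B east east east east => load red east that that B east east east east east east   [B -> B east east]
load red east that that B east east east east east east => load red east that that dog east east east east east east   [B -> dog]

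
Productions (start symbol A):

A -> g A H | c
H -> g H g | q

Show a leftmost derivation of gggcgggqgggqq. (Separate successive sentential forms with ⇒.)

A ⇒ gAH ⇒ ggAHH ⇒ gggAHHH ⇒ gggcHHH ⇒ gggcgHgHH ⇒ gggcggHggHH ⇒ gggcgggHgggHH ⇒ gggcgggqgggHH ⇒ gggcgggqgggqH ⇒ gggcgggqgggqq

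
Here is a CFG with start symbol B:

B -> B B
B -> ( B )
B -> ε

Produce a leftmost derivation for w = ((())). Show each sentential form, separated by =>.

B=>(B)=>(BB)=>(BBB)=>(BBBB)=>((B)BBB)=>((BB)BBB)=>(((B)B)BBB)=>((()B)BBB)=>((())BBB)=>((())BB)=>((())B)=>((()))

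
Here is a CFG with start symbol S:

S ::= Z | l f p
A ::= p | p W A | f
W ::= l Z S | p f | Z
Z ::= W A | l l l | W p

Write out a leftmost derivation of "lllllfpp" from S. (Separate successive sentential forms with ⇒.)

S ⇒ Z   [S ::= Z]
Z ⇒ WA   [Z ::= W A]
WA ⇒ lZSA   [W ::= l Z S]
lZSA ⇒ llllSA   [Z ::= l l l]
llllSA ⇒ lllllfpA   [S ::= l f p]
lllllfpA ⇒ lllllfpp   [A ::= p]

S⇒Z⇒WA⇒lZSA⇒llllSA⇒lllllfpA⇒lllllfpp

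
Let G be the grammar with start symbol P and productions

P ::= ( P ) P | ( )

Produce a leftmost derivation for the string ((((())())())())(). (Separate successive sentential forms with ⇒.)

P ⇒ (P)P ⇒ ((P)P)P ⇒ (((P)P)P)P ⇒ ((((P)P)P)P)P ⇒ ((((())P)P)P)P ⇒ ((((())())P)P)P ⇒ ((((())())())P)P ⇒ ((((())())())())P ⇒ ((((())())())())()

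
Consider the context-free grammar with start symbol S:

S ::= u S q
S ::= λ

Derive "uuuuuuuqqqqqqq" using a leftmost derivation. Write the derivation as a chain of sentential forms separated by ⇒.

S ⇒ uSq ⇒ uuSqq ⇒ uuuSqqq ⇒ uuuuSqqqq ⇒ uuuuuSqqqqq ⇒ uuuuuuSqqqqqq ⇒ uuuuuuuSqqqqqqq ⇒ uuuuuuuqqqqqqq

S ⇒ uSq   [S ::= u S q]
uSq ⇒ uuSqq   [S ::= u S q]
uuSqq ⇒ uuuSqqq   [S ::= u S q]
uuuSqqq ⇒ uuuuSqqqq   [S ::= u S q]
uuuuSqqqq ⇒ uuuuuSqqqqq   [S ::= u S q]
uuuuuSqqqqq ⇒ uuuuuuSqqqqqq   [S ::= u S q]
uuuuuuSqqqqqq ⇒ uuuuuuuSqqqqqqq   [S ::= u S q]
uuuuuuuSqqqqqqq ⇒ uuuuuuuqqqqqqq   [S ::= λ]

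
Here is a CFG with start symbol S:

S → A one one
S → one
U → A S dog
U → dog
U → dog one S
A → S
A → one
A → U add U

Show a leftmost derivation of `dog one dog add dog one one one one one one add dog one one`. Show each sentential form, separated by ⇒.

S ⇒ A one one ⇒ U add U one one ⇒ dog one S add U one one ⇒ dog one A one one add U one one ⇒ dog one U add U one one add U one one ⇒ dog one dog add U one one add U one one ⇒ dog one dog add dog one S one one add U one one ⇒ dog one dog add dog one A one one one one add U one one ⇒ dog one dog add dog one S one one one one add U one one ⇒ dog one dog add dog one one one one one one add U one one ⇒ dog one dog add dog one one one one one one add dog one one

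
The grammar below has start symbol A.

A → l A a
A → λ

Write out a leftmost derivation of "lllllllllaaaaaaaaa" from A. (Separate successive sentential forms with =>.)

A => lAa   [A → l A a]
lAa => llAaa   [A → l A a]
llAaa => lllAaaa   [A → l A a]
lllAaaa => llllAaaaa   [A → l A a]
llllAaaaa => lllllAaaaaa   [A → l A a]
lllllAaaaaa => llllllAaaaaaa   [A → l A a]
llllllAaaaaaa => lllllllAaaaaaaa   [A → l A a]
lllllllAaaaaaaa => llllllllAaaaaaaaa   [A → l A a]
llllllllAaaaaaaaa => lllllllllAaaaaaaaaa   [A → l A a]
lllllllllAaaaaaaaaa => lllllllllaaaaaaaaa   [A → λ]

A=>lAa=>llAaa=>lllAaaa=>llllAaaaa=>lllllAaaaaa=>llllllAaaaaaa=>lllllllAaaaaaaa=>llllllllAaaaaaaaa=>lllllllllAaaaaaaaaa=>lllllllllaaaaaaaaa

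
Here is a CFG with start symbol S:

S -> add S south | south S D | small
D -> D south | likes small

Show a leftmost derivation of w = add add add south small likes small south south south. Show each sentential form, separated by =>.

S => add S south => add add S south south => add add add S south south south => add add add south S D south south south => add add add south small D south south south => add add add south small likes small south south south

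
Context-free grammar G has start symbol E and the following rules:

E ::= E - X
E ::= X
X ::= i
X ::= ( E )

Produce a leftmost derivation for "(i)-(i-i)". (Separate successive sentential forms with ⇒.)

E⇒E-X⇒X-X⇒(E)-X⇒(X)-X⇒(i)-X⇒(i)-(E)⇒(i)-(E-X)⇒(i)-(X-X)⇒(i)-(i-X)⇒(i)-(i-i)

E ⇒ E-X   [E ::= E - X]
E-X ⇒ X-X   [E ::= X]
X-X ⇒ (E)-X   [X ::= ( E )]
(E)-X ⇒ (X)-X   [E ::= X]
(X)-X ⇒ (i)-X   [X ::= i]
(i)-X ⇒ (i)-(E)   [X ::= ( E )]
(i)-(E) ⇒ (i)-(E-X)   [E ::= E - X]
(i)-(E-X) ⇒ (i)-(X-X)   [E ::= X]
(i)-(X-X) ⇒ (i)-(i-X)   [X ::= i]
(i)-(i-X) ⇒ (i)-(i-i)   [X ::= i]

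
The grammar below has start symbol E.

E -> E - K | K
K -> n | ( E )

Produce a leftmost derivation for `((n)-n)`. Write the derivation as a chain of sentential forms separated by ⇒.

E ⇒ K ⇒ (E) ⇒ (E-K) ⇒ (K-K) ⇒ ((E)-K) ⇒ ((K)-K) ⇒ ((n)-K) ⇒ ((n)-n)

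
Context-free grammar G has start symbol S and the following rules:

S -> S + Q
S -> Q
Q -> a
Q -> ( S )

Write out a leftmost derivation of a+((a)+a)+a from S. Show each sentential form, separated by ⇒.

S ⇒ S+Q ⇒ S+Q+Q ⇒ Q+Q+Q ⇒ a+Q+Q ⇒ a+(S)+Q ⇒ a+(S+Q)+Q ⇒ a+(Q+Q)+Q ⇒ a+((S)+Q)+Q ⇒ a+((Q)+Q)+Q ⇒ a+((a)+Q)+Q ⇒ a+((a)+a)+Q ⇒ a+((a)+a)+a

S ⇒ S+Q   [S -> S + Q]
S+Q ⇒ S+Q+Q   [S -> S + Q]
S+Q+Q ⇒ Q+Q+Q   [S -> Q]
Q+Q+Q ⇒ a+Q+Q   [Q -> a]
a+Q+Q ⇒ a+(S)+Q   [Q -> ( S )]
a+(S)+Q ⇒ a+(S+Q)+Q   [S -> S + Q]
a+(S+Q)+Q ⇒ a+(Q+Q)+Q   [S -> Q]
a+(Q+Q)+Q ⇒ a+((S)+Q)+Q   [Q -> ( S )]
a+((S)+Q)+Q ⇒ a+((Q)+Q)+Q   [S -> Q]
a+((Q)+Q)+Q ⇒ a+((a)+Q)+Q   [Q -> a]
a+((a)+Q)+Q ⇒ a+((a)+a)+Q   [Q -> a]
a+((a)+a)+Q ⇒ a+((a)+a)+a   [Q -> a]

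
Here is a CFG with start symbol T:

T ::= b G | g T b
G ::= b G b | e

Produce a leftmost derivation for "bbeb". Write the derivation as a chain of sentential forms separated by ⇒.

T ⇒ bG   [T ::= b G]
bG ⇒ bbGb   [G ::= b G b]
bbGb ⇒ bbeb   [G ::= e]

T⇒bG⇒bbGb⇒bbeb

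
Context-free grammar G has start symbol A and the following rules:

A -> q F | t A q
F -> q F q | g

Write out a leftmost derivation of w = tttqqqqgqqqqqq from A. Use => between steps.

A => tAq   [A -> t A q]
tAq => ttAqq   [A -> t A q]
ttAqq => tttAqqq   [A -> t A q]
tttAqqq => tttqFqqq   [A -> q F]
tttqFqqq => tttqqFqqqq   [F -> q F q]
tttqqFqqqq => tttqqqFqqqqq   [F -> q F q]
tttqqqFqqqqq => tttqqqqFqqqqqq   [F -> q F q]
tttqqqqFqqqqqq => tttqqqqgqqqqqq   [F -> g]

A => tAq => ttAqq => tttAqqq => tttqFqqq => tttqqFqqqq => tttqqqFqqqqq => tttqqqqFqqqqqq => tttqqqqgqqqqqq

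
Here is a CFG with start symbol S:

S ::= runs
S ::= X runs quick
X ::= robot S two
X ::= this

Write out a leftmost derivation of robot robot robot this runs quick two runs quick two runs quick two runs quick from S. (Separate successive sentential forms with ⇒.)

S ⇒ X runs quick ⇒ robot S two runs quick ⇒ robot X runs quick two runs quick ⇒ robot robot S two runs quick two runs quick ⇒ robot robot X runs quick two runs quick two runs quick ⇒ robot robot robot S two runs quick two runs quick two runs quick ⇒ robot robot robot X runs quick two runs quick two runs quick two runs quick ⇒ robot robot robot this runs quick two runs quick two runs quick two runs quick

S ⇒ X runs quick   [S ::= X runs quick]
X runs quick ⇒ robot S two runs quick   [X ::= robot S two]
robot S two runs quick ⇒ robot X runs quick two runs quick   [S ::= X runs quick]
robot X runs quick two runs quick ⇒ robot robot S two runs quick two runs quick   [X ::= robot S two]
robot robot S two runs quick two runs quick ⇒ robot robot X runs quick two runs quick two runs quick   [S ::= X runs quick]
robot robot X runs quick two runs quick two runs quick ⇒ robot robot robot S two runs quick two runs quick two runs quick   [X ::= robot S two]
robot robot robot S two runs quick two runs quick two runs quick ⇒ robot robot robot X runs quick two runs quick two runs quick two runs quick   [S ::= X runs quick]
robot robot robot X runs quick two runs quick two runs quick two runs quick ⇒ robot robot robot this runs quick two runs quick two runs quick two runs quick   [X ::= this]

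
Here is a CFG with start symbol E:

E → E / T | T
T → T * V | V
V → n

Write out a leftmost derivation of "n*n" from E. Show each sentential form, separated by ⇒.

E ⇒ T   [E → T]
T ⇒ T*V   [T → T * V]
T*V ⇒ V*V   [T → V]
V*V ⇒ n*V   [V → n]
n*V ⇒ n*n   [V → n]

E ⇒ T ⇒ T*V ⇒ V*V ⇒ n*V ⇒ n*n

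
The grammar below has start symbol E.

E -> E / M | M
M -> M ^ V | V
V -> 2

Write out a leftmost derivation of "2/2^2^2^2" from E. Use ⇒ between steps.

E ⇒ E/M ⇒ M/M ⇒ V/M ⇒ 2/M ⇒ 2/M^V ⇒ 2/M^V^V ⇒ 2/M^V^V^V ⇒ 2/V^V^V^V ⇒ 2/2^V^V^V ⇒ 2/2^2^V^V ⇒ 2/2^2^2^V ⇒ 2/2^2^2^2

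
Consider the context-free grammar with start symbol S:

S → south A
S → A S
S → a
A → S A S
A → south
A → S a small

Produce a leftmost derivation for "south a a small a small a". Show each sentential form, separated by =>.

S => A S => S a small S => south A a small S => south S a small a small S => south a a small a small S => south a a small a small a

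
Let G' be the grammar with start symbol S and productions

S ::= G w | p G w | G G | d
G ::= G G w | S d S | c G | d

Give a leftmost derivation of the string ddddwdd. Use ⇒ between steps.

S ⇒ GG ⇒ SdSG ⇒ ddSG ⇒ ddGGG ⇒ ddGGwGG ⇒ dddGwGG ⇒ ddddwGG ⇒ ddddwdG ⇒ ddddwdd

S ⇒ GG   [S ::= G G]
GG ⇒ SdSG   [G ::= S d S]
SdSG ⇒ ddSG   [S ::= d]
ddSG ⇒ ddGGG   [S ::= G G]
ddGGG ⇒ ddGGwGG   [G ::= G G w]
ddGGwGG ⇒ dddGwGG   [G ::= d]
dddGwGG ⇒ ddddwGG   [G ::= d]
ddddwGG ⇒ ddddwdG   [G ::= d]
ddddwdG ⇒ ddddwdd   [G ::= d]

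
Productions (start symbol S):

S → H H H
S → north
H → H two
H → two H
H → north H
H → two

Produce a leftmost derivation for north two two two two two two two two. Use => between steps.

S => H H H   [S → H H H]
H H H => north H H H   [H → north H]
north H H H => north H two H H   [H → H two]
north H two H H => north H two two H H   [H → H two]
north H two two H H => north two H two two H H   [H → two H]
north two H two two H H => north two two two two H H   [H → two]
north two two two two H H => north two two two two H two H   [H → H two]
north two two two two H two H => north two two two two H two two H   [H → H two]
north two two two two H two two H => north two two two two two two two H   [H → two]
north two two two two two two two H => north two two two two two two two two   [H → two]

S => H H H => north H H H => north H two H H => north H two two H H => north two H two two H H => north two two two two H H => north two two two two H two H => north two two two two H two two H => north two two two two two two two H => north two two two two two two two two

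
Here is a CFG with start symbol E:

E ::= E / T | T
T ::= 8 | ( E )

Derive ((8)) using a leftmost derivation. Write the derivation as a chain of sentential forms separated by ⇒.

E ⇒ T ⇒ (E) ⇒ (T) ⇒ ((E)) ⇒ ((T)) ⇒ ((8))

E ⇒ T   [E ::= T]
T ⇒ (E)   [T ::= ( E )]
(E) ⇒ (T)   [E ::= T]
(T) ⇒ ((E))   [T ::= ( E )]
((E)) ⇒ ((T))   [E ::= T]
((T)) ⇒ ((8))   [T ::= 8]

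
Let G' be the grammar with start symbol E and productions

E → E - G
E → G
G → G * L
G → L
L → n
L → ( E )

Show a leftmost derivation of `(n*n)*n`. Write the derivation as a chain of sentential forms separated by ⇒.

E ⇒ G ⇒ G*L ⇒ L*L ⇒ (E)*L ⇒ (G)*L ⇒ (G*L)*L ⇒ (L*L)*L ⇒ (n*L)*L ⇒ (n*n)*L ⇒ (n*n)*n

E ⇒ G   [E → G]
G ⇒ G*L   [G → G * L]
G*L ⇒ L*L   [G → L]
L*L ⇒ (E)*L   [L → ( E )]
(E)*L ⇒ (G)*L   [E → G]
(G)*L ⇒ (G*L)*L   [G → G * L]
(G*L)*L ⇒ (L*L)*L   [G → L]
(L*L)*L ⇒ (n*L)*L   [L → n]
(n*L)*L ⇒ (n*n)*L   [L → n]
(n*n)*L ⇒ (n*n)*n   [L → n]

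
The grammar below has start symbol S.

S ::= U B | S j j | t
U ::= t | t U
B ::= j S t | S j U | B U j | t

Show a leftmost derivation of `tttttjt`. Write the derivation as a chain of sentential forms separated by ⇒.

S ⇒ UB   [S ::= U B]
UB ⇒ tUB   [U ::= t U]
tUB ⇒ ttB   [U ::= t]
ttB ⇒ ttSjU   [B ::= S j U]
ttSjU ⇒ ttUBjU   [S ::= U B]
ttUBjU ⇒ tttUBjU   [U ::= t U]
tttUBjU ⇒ ttttBjU   [U ::= t]
ttttBjU ⇒ tttttjU   [B ::= t]
tttttjU ⇒ tttttjt   [U ::= t]

S ⇒ UB ⇒ tUB ⇒ ttB ⇒ ttSjU ⇒ ttUBjU ⇒ tttUBjU ⇒ ttttBjU ⇒ tttttjU ⇒ tttttjt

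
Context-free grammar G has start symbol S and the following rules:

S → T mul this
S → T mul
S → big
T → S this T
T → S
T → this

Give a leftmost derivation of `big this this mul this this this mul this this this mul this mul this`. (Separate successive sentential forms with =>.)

S => T mul this => S mul this => T mul this mul this => S this T mul this mul this => T mul this this T mul this mul this => S this T mul this this T mul this mul this => T mul this this T mul this this T mul this mul this => S this T mul this this T mul this this T mul this mul this => big this T mul this this T mul this this T mul this mul this => big this this mul this this T mul this this T mul this mul this => big this this mul this this this mul this this T mul this mul this => big this this mul this this this mul this this this mul this mul this

S => T mul this   [S → T mul this]
T mul this => S mul this   [T → S]
S mul this => T mul this mul this   [S → T mul this]
T mul this mul this => S this T mul this mul this   [T → S this T]
S this T mul this mul this => T mul this this T mul this mul this   [S → T mul this]
T mul this this T mul this mul this => S this T mul this this T mul this mul this   [T → S this T]
S this T mul this this T mul this mul this => T mul this this T mul this this T mul this mul this   [S → T mul this]
T mul this this T mul this this T mul this mul this => S this T mul this this T mul this this T mul this mul this   [T → S this T]
S this T mul this this T mul this this T mul this mul this => big this T mul this this T mul this this T mul this mul this   [S → big]
big this T mul this this T mul this this T mul this mul this => big this this mul this this T mul this this T mul this mul this   [T → this]
big this this mul this this T mul this this T mul this mul this => big this this mul this this this mul this this T mul this mul this   [T → this]
big this this mul this this this mul this this T mul this mul this => big this this mul this this this mul this this this mul this mul this   [T → this]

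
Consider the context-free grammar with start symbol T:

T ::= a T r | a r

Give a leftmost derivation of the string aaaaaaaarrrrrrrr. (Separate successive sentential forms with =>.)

T => aTr => aaTrr => aaaTrrr => aaaaTrrrr => aaaaaTrrrrr => aaaaaaTrrrrrr => aaaaaaaTrrrrrrr => aaaaaaaarrrrrrrr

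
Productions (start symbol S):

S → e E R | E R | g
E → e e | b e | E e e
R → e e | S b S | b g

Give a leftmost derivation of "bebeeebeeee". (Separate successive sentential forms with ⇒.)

S ⇒ ER ⇒ beR ⇒ beSbS ⇒ beERbS ⇒ bebeRbS ⇒ bebeeebS ⇒ bebeeebER ⇒ bebeeebeeR ⇒ bebeeebeeee

S ⇒ ER   [S → E R]
ER ⇒ beR   [E → b e]
beR ⇒ beSbS   [R → S b S]
beSbS ⇒ beERbS   [S → E R]
beERbS ⇒ bebeRbS   [E → b e]
bebeRbS ⇒ bebeeebS   [R → e e]
bebeeebS ⇒ bebeeebER   [S → E R]
bebeeebER ⇒ bebeeebeeR   [E → e e]
bebeeebeeR ⇒ bebeeebeeee   [R → e e]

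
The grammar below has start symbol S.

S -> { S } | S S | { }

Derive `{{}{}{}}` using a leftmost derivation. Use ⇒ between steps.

S ⇒ {S}   [S -> { S }]
{S} ⇒ {SS}   [S -> S S]
{SS} ⇒ {SSS}   [S -> S S]
{SSS} ⇒ {{}SS}   [S -> { }]
{{}SS} ⇒ {{}{}S}   [S -> { }]
{{}{}S} ⇒ {{}{}{}}   [S -> { }]

S ⇒ {S} ⇒ {SS} ⇒ {SSS} ⇒ {{}SS} ⇒ {{}{}S} ⇒ {{}{}{}}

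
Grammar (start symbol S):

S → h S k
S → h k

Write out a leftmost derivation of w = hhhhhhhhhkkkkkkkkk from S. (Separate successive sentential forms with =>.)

S => hSk   [S → h S k]
hSk => hhSkk   [S → h S k]
hhSkk => hhhSkkk   [S → h S k]
hhhSkkk => hhhhSkkkk   [S → h S k]
hhhhSkkkk => hhhhhSkkkkk   [S → h S k]
hhhhhSkkkkk => hhhhhhSkkkkkk   [S → h S k]
hhhhhhSkkkkkk => hhhhhhhSkkkkkkk   [S → h S k]
hhhhhhhSkkkkkkk => hhhhhhhhSkkkkkkkk   [S → h S k]
hhhhhhhhSkkkkkkkk => hhhhhhhhhkkkkkkkkk   [S → h k]

S => hSk => hhSkk => hhhSkkk => hhhhSkkkk => hhhhhSkkkkk => hhhhhhSkkkkkk => hhhhhhhSkkkkkkk => hhhhhhhhSkkkkkkkk => hhhhhhhhhkkkkkkkkk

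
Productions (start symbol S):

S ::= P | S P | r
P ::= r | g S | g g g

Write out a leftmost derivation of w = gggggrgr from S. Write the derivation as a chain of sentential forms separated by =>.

S => P   [S ::= P]
P => gS   [P ::= g S]
gS => gSP   [S ::= S P]
gSP => gPP   [S ::= P]
gPP => ggggP   [P ::= g g g]
ggggP => gggggS   [P ::= g S]
gggggS => gggggSP   [S ::= S P]
gggggSP => gggggrP   [S ::= r]
gggggrP => gggggrgS   [P ::= g S]
gggggrgS => gggggrgP   [S ::= P]
gggggrgP => gggggrgr   [P ::= r]

S => P => gS => gSP => gPP => ggggP => gggggS => gggggSP => gggggrP => gggggrgS => gggggrgP => gggggrgr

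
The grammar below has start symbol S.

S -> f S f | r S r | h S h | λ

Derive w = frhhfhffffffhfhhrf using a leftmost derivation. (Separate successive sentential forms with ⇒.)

S ⇒ fSf   [S -> f S f]
fSf ⇒ frSrf   [S -> r S r]
frSrf ⇒ frhShrf   [S -> h S h]
frhShrf ⇒ frhhShhrf   [S -> h S h]
frhhShhrf ⇒ frhhfSfhhrf   [S -> f S f]
frhhfSfhhrf ⇒ frhhfhShfhhrf   [S -> h S h]
frhhfhShfhhrf ⇒ frhhfhfSfhfhhrf   [S -> f S f]
frhhfhfSfhfhhrf ⇒ frhhfhffSffhfhhrf   [S -> f S f]
frhhfhffSffhfhhrf ⇒ frhhfhfffSfffhfhhrf   [S -> f S f]
frhhfhfffSfffhfhhrf ⇒ frhhfhffffffhfhhrf   [S -> λ]

S ⇒ fSf ⇒ frSrf ⇒ frhShrf ⇒ frhhShhrf ⇒ frhhfSfhhrf ⇒ frhhfhShfhhrf ⇒ frhhfhfSfhfhhrf ⇒ frhhfhffSffhfhhrf ⇒ frhhfhfffSfffhfhhrf ⇒ frhhfhffffffhfhhrf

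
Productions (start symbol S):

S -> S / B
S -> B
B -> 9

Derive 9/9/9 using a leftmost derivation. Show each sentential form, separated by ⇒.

S ⇒ S/B ⇒ S/B/B ⇒ B/B/B ⇒ 9/B/B ⇒ 9/9/B ⇒ 9/9/9

S ⇒ S/B   [S -> S / B]
S/B ⇒ S/B/B   [S -> S / B]
S/B/B ⇒ B/B/B   [S -> B]
B/B/B ⇒ 9/B/B   [B -> 9]
9/B/B ⇒ 9/9/B   [B -> 9]
9/9/B ⇒ 9/9/9   [B -> 9]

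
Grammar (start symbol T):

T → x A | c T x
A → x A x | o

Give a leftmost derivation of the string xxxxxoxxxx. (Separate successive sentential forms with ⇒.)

T ⇒ xA ⇒ xxAx ⇒ xxxAxx ⇒ xxxxAxxx ⇒ xxxxxAxxxx ⇒ xxxxxoxxxx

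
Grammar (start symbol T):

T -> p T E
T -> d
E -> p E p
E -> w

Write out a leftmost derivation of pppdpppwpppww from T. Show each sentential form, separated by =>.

T=>pTE=>ppTEE=>pppTEEE=>pppdEEE=>pppdpEpEE=>pppdppEppEE=>pppdpppEpppEE=>pppdpppwpppEE=>pppdpppwpppwE=>pppdpppwpppww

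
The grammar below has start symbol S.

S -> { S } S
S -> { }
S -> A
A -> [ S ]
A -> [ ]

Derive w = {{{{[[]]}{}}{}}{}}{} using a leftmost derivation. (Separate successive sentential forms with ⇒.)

S ⇒ {S}S   [S -> { S } S]
{S}S ⇒ {{S}S}S   [S -> { S } S]
{{S}S}S ⇒ {{{S}S}S}S   [S -> { S } S]
{{{S}S}S}S ⇒ {{{{S}S}S}S}S   [S -> { S } S]
{{{{S}S}S}S}S ⇒ {{{{A}S}S}S}S   [S -> A]
{{{{A}S}S}S}S ⇒ {{{{[S]}S}S}S}S   [A -> [ S ]]
{{{{[S]}S}S}S}S ⇒ {{{{[A]}S}S}S}S   [S -> A]
{{{{[A]}S}S}S}S ⇒ {{{{[[]]}S}S}S}S   [A -> [ ]]
{{{{[[]]}S}S}S}S ⇒ {{{{[[]]}{}}S}S}S   [S -> { }]
{{{{[[]]}{}}S}S}S ⇒ {{{{[[]]}{}}{}}S}S   [S -> { }]
{{{{[[]]}{}}{}}S}S ⇒ {{{{[[]]}{}}{}}{}}S   [S -> { }]
{{{{[[]]}{}}{}}{}}S ⇒ {{{{[[]]}{}}{}}{}}{}   [S -> { }]

S⇒{S}S⇒{{S}S}S⇒{{{S}S}S}S⇒{{{{S}S}S}S}S⇒{{{{A}S}S}S}S⇒{{{{[S]}S}S}S}S⇒{{{{[A]}S}S}S}S⇒{{{{[[]]}S}S}S}S⇒{{{{[[]]}{}}S}S}S⇒{{{{[[]]}{}}{}}S}S⇒{{{{[[]]}{}}{}}{}}S⇒{{{{[[]]}{}}{}}{}}{}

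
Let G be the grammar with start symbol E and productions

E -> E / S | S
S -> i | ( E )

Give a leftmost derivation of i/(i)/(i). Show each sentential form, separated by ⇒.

E ⇒ E/S   [E -> E / S]
E/S ⇒ E/S/S   [E -> E / S]
E/S/S ⇒ S/S/S   [E -> S]
S/S/S ⇒ i/S/S   [S -> i]
i/S/S ⇒ i/(E)/S   [S -> ( E )]
i/(E)/S ⇒ i/(S)/S   [E -> S]
i/(S)/S ⇒ i/(i)/S   [S -> i]
i/(i)/S ⇒ i/(i)/(E)   [S -> ( E )]
i/(i)/(E) ⇒ i/(i)/(S)   [E -> S]
i/(i)/(S) ⇒ i/(i)/(i)   [S -> i]

E ⇒ E/S ⇒ E/S/S ⇒ S/S/S ⇒ i/S/S ⇒ i/(E)/S ⇒ i/(S)/S ⇒ i/(i)/S ⇒ i/(i)/(E) ⇒ i/(i)/(S) ⇒ i/(i)/(i)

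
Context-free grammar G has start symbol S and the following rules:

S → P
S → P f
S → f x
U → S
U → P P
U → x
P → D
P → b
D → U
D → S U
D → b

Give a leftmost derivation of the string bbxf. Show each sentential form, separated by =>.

S => Pf   [S → P f]
Pf => Df   [P → D]
Df => SUf   [D → S U]
SUf => PUf   [S → P]
PUf => DUf   [P → D]
DUf => UUf   [D → U]
UUf => PPUf   [U → P P]
PPUf => DPUf   [P → D]
DPUf => bPUf   [D → b]
bPUf => bDUf   [P → D]
bDUf => bbUf   [D → b]
bbUf => bbxf   [U → x]

S => Pf => Df => SUf => PUf => DUf => UUf => PPUf => DPUf => bPUf => bDUf => bbUf => bbxf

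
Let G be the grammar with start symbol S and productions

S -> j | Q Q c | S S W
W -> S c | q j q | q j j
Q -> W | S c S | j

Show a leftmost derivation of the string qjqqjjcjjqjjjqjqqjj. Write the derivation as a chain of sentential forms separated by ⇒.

S ⇒ SSW   [S -> S S W]
SSW ⇒ QQcSW   [S -> Q Q c]
QQcSW ⇒ WQcSW   [Q -> W]
WQcSW ⇒ qjqQcSW   [W -> q j q]
qjqQcSW ⇒ qjqWcSW   [Q -> W]
qjqWcSW ⇒ qjqqjjcSW   [W -> q j j]
qjqqjjcSW ⇒ qjqqjjcSSWW   [S -> S S W]
qjqqjjcSSWW ⇒ qjqqjjcSSWSWW   [S -> S S W]
qjqqjjcSSWSWW ⇒ qjqqjjcjSWSWW   [S -> j]
qjqqjjcjSWSWW ⇒ qjqqjjcjjWSWW   [S -> j]
qjqqjjcjjWSWW ⇒ qjqqjjcjjqjjSWW   [W -> q j j]
qjqqjjcjjqjjSWW ⇒ qjqqjjcjjqjjjWW   [S -> j]
qjqqjjcjjqjjjWW ⇒ qjqqjjcjjqjjjqjqW   [W -> q j q]
qjqqjjcjjqjjjqjqW ⇒ qjqqjjcjjqjjjqjqqjj   [W -> q j j]

S ⇒ SSW ⇒ QQcSW ⇒ WQcSW ⇒ qjqQcSW ⇒ qjqWcSW ⇒ qjqqjjcSW ⇒ qjqqjjcSSWW ⇒ qjqqjjcSSWSWW ⇒ qjqqjjcjSWSWW ⇒ qjqqjjcjjWSWW ⇒ qjqqjjcjjqjjSWW ⇒ qjqqjjcjjqjjjWW ⇒ qjqqjjcjjqjjjqjqW ⇒ qjqqjjcjjqjjjqjqqjj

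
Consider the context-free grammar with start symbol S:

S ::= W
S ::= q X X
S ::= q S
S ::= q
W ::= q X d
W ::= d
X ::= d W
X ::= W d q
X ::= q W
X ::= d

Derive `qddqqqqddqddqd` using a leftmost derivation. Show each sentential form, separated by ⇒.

S ⇒ qXX   [S ::= q X X]
qXX ⇒ qWdqX   [X ::= W d q]
qWdqX ⇒ qddqX   [W ::= d]
qddqX ⇒ qddqqW   [X ::= q W]
qddqqW ⇒ qddqqqXd   [W ::= q X d]
qddqqqXd ⇒ qddqqqWdqd   [X ::= W d q]
qddqqqWdqd ⇒ qddqqqqXddqd   [W ::= q X d]
qddqqqqXddqd ⇒ qddqqqqWdqddqd   [X ::= W d q]
qddqqqqWdqddqd ⇒ qddqqqqddqddqd   [W ::= d]

S⇒qXX⇒qWdqX⇒qddqX⇒qddqqW⇒qddqqqXd⇒qddqqqWdqd⇒qddqqqqXddqd⇒qddqqqqWdqddqd⇒qddqqqqddqddqd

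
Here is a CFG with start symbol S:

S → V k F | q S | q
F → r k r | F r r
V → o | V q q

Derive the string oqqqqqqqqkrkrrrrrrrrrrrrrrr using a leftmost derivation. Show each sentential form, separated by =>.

S => VkF => VqqkF => VqqqqkF => VqqqqqqkF => VqqqqqqqqkF => oqqqqqqqqkF => oqqqqqqqqkFrr => oqqqqqqqqkFrrrr => oqqqqqqqqkFrrrrrr => oqqqqqqqqkFrrrrrrrr => oqqqqqqqqkFrrrrrrrrrr => oqqqqqqqqkFrrrrrrrrrrrr => oqqqqqqqqkFrrrrrrrrrrrrrr => oqqqqqqqqkrkrrrrrrrrrrrrrrr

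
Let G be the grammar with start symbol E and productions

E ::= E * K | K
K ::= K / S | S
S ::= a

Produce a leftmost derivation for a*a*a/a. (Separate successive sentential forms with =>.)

E=>E*K=>E*K*K=>K*K*K=>S*K*K=>a*K*K=>a*S*K=>a*a*K=>a*a*K/S=>a*a*S/S=>a*a*a/S=>a*a*a/a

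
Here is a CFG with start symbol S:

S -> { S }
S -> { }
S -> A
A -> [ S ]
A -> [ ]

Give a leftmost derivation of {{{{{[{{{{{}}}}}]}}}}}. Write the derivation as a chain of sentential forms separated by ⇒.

S ⇒ {S} ⇒ {{S}} ⇒ {{{S}}} ⇒ {{{{S}}}} ⇒ {{{{{S}}}}} ⇒ {{{{{A}}}}} ⇒ {{{{{[S]}}}}} ⇒ {{{{{[{S}]}}}}} ⇒ {{{{{[{{S}}]}}}}} ⇒ {{{{{[{{{S}}}]}}}}} ⇒ {{{{{[{{{{S}}}}]}}}}} ⇒ {{{{{[{{{{{}}}}}]}}}}}

S ⇒ {S}   [S -> { S }]
{S} ⇒ {{S}}   [S -> { S }]
{{S}} ⇒ {{{S}}}   [S -> { S }]
{{{S}}} ⇒ {{{{S}}}}   [S -> { S }]
{{{{S}}}} ⇒ {{{{{S}}}}}   [S -> { S }]
{{{{{S}}}}} ⇒ {{{{{A}}}}}   [S -> A]
{{{{{A}}}}} ⇒ {{{{{[S]}}}}}   [A -> [ S ]]
{{{{{[S]}}}}} ⇒ {{{{{[{S}]}}}}}   [S -> { S }]
{{{{{[{S}]}}}}} ⇒ {{{{{[{{S}}]}}}}}   [S -> { S }]
{{{{{[{{S}}]}}}}} ⇒ {{{{{[{{{S}}}]}}}}}   [S -> { S }]
{{{{{[{{{S}}}]}}}}} ⇒ {{{{{[{{{{S}}}}]}}}}}   [S -> { S }]
{{{{{[{{{{S}}}}]}}}}} ⇒ {{{{{[{{{{{}}}}}]}}}}}   [S -> { }]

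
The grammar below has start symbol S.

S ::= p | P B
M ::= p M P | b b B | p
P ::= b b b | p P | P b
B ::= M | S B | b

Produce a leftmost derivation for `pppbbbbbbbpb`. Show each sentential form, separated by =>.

S => PB => pPB => ppPB => ppPbB => pppPbB => pppPbbB => pppPbbbB => pppPbbbbB => pppbbbbbbbB => pppbbbbbbbSB => pppbbbbbbbpB => pppbbbbbbbpb

S => PB   [S ::= P B]
PB => pPB   [P ::= p P]
pPB => ppPB   [P ::= p P]
ppPB => ppPbB   [P ::= P b]
ppPbB => pppPbB   [P ::= p P]
pppPbB => pppPbbB   [P ::= P b]
pppPbbB => pppPbbbB   [P ::= P b]
pppPbbbB => pppPbbbbB   [P ::= P b]
pppPbbbbB => pppbbbbbbbB   [P ::= b b b]
pppbbbbbbbB => pppbbbbbbbSB   [B ::= S B]
pppbbbbbbbSB => pppbbbbbbbpB   [S ::= p]
pppbbbbbbbpB => pppbbbbbbbpb   [B ::= b]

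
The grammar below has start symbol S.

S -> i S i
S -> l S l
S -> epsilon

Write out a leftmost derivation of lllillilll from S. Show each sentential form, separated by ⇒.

S ⇒ lSl   [S -> l S l]
lSl ⇒ llSll   [S -> l S l]
llSll ⇒ lllSlll   [S -> l S l]
lllSlll ⇒ llliSilll   [S -> i S i]
llliSilll ⇒ lllilSlilll   [S -> l S l]
lllilSlilll ⇒ lllillilll   [S -> epsilon]

S ⇒ lSl ⇒ llSll ⇒ lllSlll ⇒ llliSilll ⇒ lllilSlilll ⇒ lllillilll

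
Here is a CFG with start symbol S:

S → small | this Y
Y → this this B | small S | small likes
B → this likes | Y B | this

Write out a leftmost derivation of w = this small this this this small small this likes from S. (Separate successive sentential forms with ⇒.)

S ⇒ this Y ⇒ this small S ⇒ this small this Y ⇒ this small this this this B ⇒ this small this this this Y B ⇒ this small this this this small S B ⇒ this small this this this small small B ⇒ this small this this this small small this likes

S ⇒ this Y   [S → this Y]
this Y ⇒ this small S   [Y → small S]
this small S ⇒ this small this Y   [S → this Y]
this small this Y ⇒ this small this this this B   [Y → this this B]
this small this this this B ⇒ this small this this this Y B   [B → Y B]
this small this this this Y B ⇒ this small this this this small S B   [Y → small S]
this small this this this small S B ⇒ this small this this this small small B   [S → small]
this small this this this small small B ⇒ this small this this this small small this likes   [B → this likes]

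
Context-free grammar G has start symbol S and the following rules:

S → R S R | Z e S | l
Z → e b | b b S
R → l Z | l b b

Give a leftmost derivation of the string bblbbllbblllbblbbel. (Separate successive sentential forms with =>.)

S => ZeS => bbSeS => bbRSReS => bblZSReS => bblbbSSReS => bblbblSReS => bblbblRSRReS => bblbbllZSRReS => bblbbllbbSSRReS => bblbbllbblSRReS => bblbbllbbllRReS => bblbbllbblllbbReS => bblbbllbblllbblbbeS => bblbbllbblllbblbbel

S => ZeS   [S → Z e S]
ZeS => bbSeS   [Z → b b S]
bbSeS => bbRSReS   [S → R S R]
bbRSReS => bblZSReS   [R → l Z]
bblZSReS => bblbbSSReS   [Z → b b S]
bblbbSSReS => bblbblSReS   [S → l]
bblbblSReS => bblbblRSRReS   [S → R S R]
bblbblRSRReS => bblbbllZSRReS   [R → l Z]
bblbbllZSRReS => bblbbllbbSSRReS   [Z → b b S]
bblbbllbbSSRReS => bblbbllbblSRReS   [S → l]
bblbbllbblSRReS => bblbbllbbllRReS   [S → l]
bblbbllbbllRReS => bblbbllbblllbbReS   [R → l b b]
bblbbllbblllbbReS => bblbbllbblllbblbbeS   [R → l b b]
bblbbllbblllbblbbeS => bblbbllbblllbblbbel   [S → l]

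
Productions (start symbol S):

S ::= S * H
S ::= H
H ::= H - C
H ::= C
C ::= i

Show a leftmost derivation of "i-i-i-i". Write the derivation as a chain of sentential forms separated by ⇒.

S ⇒ H ⇒ H-C ⇒ H-C-C ⇒ H-C-C-C ⇒ C-C-C-C ⇒ i-C-C-C ⇒ i-i-C-C ⇒ i-i-i-C ⇒ i-i-i-i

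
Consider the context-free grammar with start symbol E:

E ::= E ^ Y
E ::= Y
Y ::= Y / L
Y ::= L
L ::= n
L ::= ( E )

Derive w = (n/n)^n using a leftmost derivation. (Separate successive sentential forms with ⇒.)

E ⇒ E^Y   [E ::= E ^ Y]
E^Y ⇒ Y^Y   [E ::= Y]
Y^Y ⇒ L^Y   [Y ::= L]
L^Y ⇒ (E)^Y   [L ::= ( E )]
(E)^Y ⇒ (Y)^Y   [E ::= Y]
(Y)^Y ⇒ (Y/L)^Y   [Y ::= Y / L]
(Y/L)^Y ⇒ (L/L)^Y   [Y ::= L]
(L/L)^Y ⇒ (n/L)^Y   [L ::= n]
(n/L)^Y ⇒ (n/n)^Y   [L ::= n]
(n/n)^Y ⇒ (n/n)^L   [Y ::= L]
(n/n)^L ⇒ (n/n)^n   [L ::= n]

E ⇒ E^Y ⇒ Y^Y ⇒ L^Y ⇒ (E)^Y ⇒ (Y)^Y ⇒ (Y/L)^Y ⇒ (L/L)^Y ⇒ (n/L)^Y ⇒ (n/n)^Y ⇒ (n/n)^L ⇒ (n/n)^n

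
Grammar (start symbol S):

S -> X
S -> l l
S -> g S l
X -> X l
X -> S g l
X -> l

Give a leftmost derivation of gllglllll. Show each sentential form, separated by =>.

S => X => Xl => Xll => Xlll => Xllll => Sglllll => gSlglllll => gXlglllll => gllglllll

S => X   [S -> X]
X => Xl   [X -> X l]
Xl => Xll   [X -> X l]
Xll => Xlll   [X -> X l]
Xlll => Xllll   [X -> X l]
Xllll => Sglllll   [X -> S g l]
Sglllll => gSlglllll   [S -> g S l]
gSlglllll => gXlglllll   [S -> X]
gXlglllll => gllglllll   [X -> l]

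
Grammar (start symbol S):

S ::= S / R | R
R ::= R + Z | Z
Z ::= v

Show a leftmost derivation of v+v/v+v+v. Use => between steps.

S => S/R   [S ::= S / R]
S/R => R/R   [S ::= R]
R/R => R+Z/R   [R ::= R + Z]
R+Z/R => Z+Z/R   [R ::= Z]
Z+Z/R => v+Z/R   [Z ::= v]
v+Z/R => v+v/R   [Z ::= v]
v+v/R => v+v/R+Z   [R ::= R + Z]
v+v/R+Z => v+v/R+Z+Z   [R ::= R + Z]
v+v/R+Z+Z => v+v/Z+Z+Z   [R ::= Z]
v+v/Z+Z+Z => v+v/v+Z+Z   [Z ::= v]
v+v/v+Z+Z => v+v/v+v+Z   [Z ::= v]
v+v/v+v+Z => v+v/v+v+v   [Z ::= v]

S => S/R => R/R => R+Z/R => Z+Z/R => v+Z/R => v+v/R => v+v/R+Z => v+v/R+Z+Z => v+v/Z+Z+Z => v+v/v+Z+Z => v+v/v+v+Z => v+v/v+v+v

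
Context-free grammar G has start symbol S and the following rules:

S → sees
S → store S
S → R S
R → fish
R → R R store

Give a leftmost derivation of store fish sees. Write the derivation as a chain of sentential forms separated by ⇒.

S ⇒ store S ⇒ store R S ⇒ store fish S ⇒ store fish sees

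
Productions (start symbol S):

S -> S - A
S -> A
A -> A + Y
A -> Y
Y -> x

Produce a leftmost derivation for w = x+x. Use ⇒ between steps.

S ⇒ A ⇒ A+Y ⇒ Y+Y ⇒ x+Y ⇒ x+x

S ⇒ A   [S -> A]
A ⇒ A+Y   [A -> A + Y]
A+Y ⇒ Y+Y   [A -> Y]
Y+Y ⇒ x+Y   [Y -> x]
x+Y ⇒ x+x   [Y -> x]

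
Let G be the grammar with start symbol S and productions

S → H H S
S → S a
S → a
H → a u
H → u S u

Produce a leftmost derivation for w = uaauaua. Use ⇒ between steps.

S ⇒ HHS ⇒ uSuHS ⇒ uSauHS ⇒ uaauHS ⇒ uaauauS ⇒ uaauaua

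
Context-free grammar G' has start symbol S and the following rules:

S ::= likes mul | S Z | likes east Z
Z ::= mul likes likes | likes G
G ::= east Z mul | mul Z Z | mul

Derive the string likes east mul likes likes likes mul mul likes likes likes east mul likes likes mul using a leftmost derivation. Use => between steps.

S => S Z => likes east Z Z => likes east mul likes likes Z => likes east mul likes likes likes G => likes east mul likes likes likes mul Z Z => likes east mul likes likes likes mul mul likes likes Z => likes east mul likes likes likes mul mul likes likes likes G => likes east mul likes likes likes mul mul likes likes likes east Z mul => likes east mul likes likes likes mul mul likes likes likes east mul likes likes mul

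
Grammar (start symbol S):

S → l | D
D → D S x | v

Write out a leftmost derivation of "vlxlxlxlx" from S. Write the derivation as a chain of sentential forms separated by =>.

S => D => DSx => DSxSx => DSxSxSx => DSxSxSxSx => vSxSxSxSx => vlxSxSxSx => vlxlxSxSx => vlxlxlxSx => vlxlxlxlx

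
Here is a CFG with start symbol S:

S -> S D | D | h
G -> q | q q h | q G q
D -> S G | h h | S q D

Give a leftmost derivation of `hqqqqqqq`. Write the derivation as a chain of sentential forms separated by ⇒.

S ⇒ D ⇒ SG ⇒ hG ⇒ hqGq ⇒ hqqGqq ⇒ hqqqGqqq ⇒ hqqqqqqq

S ⇒ D   [S -> D]
D ⇒ SG   [D -> S G]
SG ⇒ hG   [S -> h]
hG ⇒ hqGq   [G -> q G q]
hqGq ⇒ hqqGqq   [G -> q G q]
hqqGqq ⇒ hqqqGqqq   [G -> q G q]
hqqqGqqq ⇒ hqqqqqqq   [G -> q]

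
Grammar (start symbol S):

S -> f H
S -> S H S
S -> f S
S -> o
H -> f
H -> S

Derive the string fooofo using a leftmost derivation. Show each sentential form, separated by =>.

S => SHS   [S -> S H S]
SHS => SHSHS   [S -> S H S]
SHSHS => fHHSHS   [S -> f H]
fHHSHS => fSHSHS   [H -> S]
fSHSHS => foHSHS   [S -> o]
foHSHS => foSSHS   [H -> S]
foSSHS => fooSHS   [S -> o]
fooSHS => foooHS   [S -> o]
foooHS => fooofS   [H -> f]
fooofS => fooofo   [S -> o]

S=>SHS=>SHSHS=>fHHSHS=>fSHSHS=>foHSHS=>foSSHS=>fooSHS=>foooHS=>fooofS=>fooofo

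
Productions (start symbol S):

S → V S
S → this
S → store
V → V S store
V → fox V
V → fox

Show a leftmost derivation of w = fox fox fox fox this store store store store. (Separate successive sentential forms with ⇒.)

S ⇒ V S   [S → V S]
V S ⇒ fox V S   [V → fox V]
fox V S ⇒ fox fox V S   [V → fox V]
fox fox V S ⇒ fox fox fox V S   [V → fox V]
fox fox fox V S ⇒ fox fox fox V S store S   [V → V S store]
fox fox fox V S store S ⇒ fox fox fox V S store S store S   [V → V S store]
fox fox fox V S store S store S ⇒ fox fox fox fox S store S store S   [V → fox]
fox fox fox fox S store S store S ⇒ fox fox fox fox this store S store S   [S → this]
fox fox fox fox this store S store S ⇒ fox fox fox fox this store store store S   [S → store]
fox fox fox fox this store store store S ⇒ fox fox fox fox this store store store store   [S → store]

S ⇒ V S ⇒ fox V S ⇒ fox fox V S ⇒ fox fox fox V S ⇒ fox fox fox V S store S ⇒ fox fox fox V S store S store S ⇒ fox fox fox fox S store S store S ⇒ fox fox fox fox this store S store S ⇒ fox fox fox fox this store store store S ⇒ fox fox fox fox this store store store store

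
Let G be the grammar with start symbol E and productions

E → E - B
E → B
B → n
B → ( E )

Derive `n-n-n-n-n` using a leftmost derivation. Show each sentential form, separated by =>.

E => E-B => E-B-B => E-B-B-B => E-B-B-B-B => B-B-B-B-B => n-B-B-B-B => n-n-B-B-B => n-n-n-B-B => n-n-n-n-B => n-n-n-n-n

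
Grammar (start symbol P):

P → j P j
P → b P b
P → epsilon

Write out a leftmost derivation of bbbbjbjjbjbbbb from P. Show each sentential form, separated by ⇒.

P⇒bPb⇒bbPbb⇒bbbPbbb⇒bbbbPbbbb⇒bbbbjPjbbbb⇒bbbbjbPbjbbbb⇒bbbbjbjPjbjbbbb⇒bbbbjbjjbjbbbb

P ⇒ bPb   [P → b P b]
bPb ⇒ bbPbb   [P → b P b]
bbPbb ⇒ bbbPbbb   [P → b P b]
bbbPbbb ⇒ bbbbPbbbb   [P → b P b]
bbbbPbbbb ⇒ bbbbjPjbbbb   [P → j P j]
bbbbjPjbbbb ⇒ bbbbjbPbjbbbb   [P → b P b]
bbbbjbPbjbbbb ⇒ bbbbjbjPjbjbbbb   [P → j P j]
bbbbjbjPjbjbbbb ⇒ bbbbjbjjbjbbbb   [P → epsilon]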